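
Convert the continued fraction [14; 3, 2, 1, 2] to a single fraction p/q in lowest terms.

Fold from the inside: start with 2/1.
  1 + 1/2 = 3/2
  2 + 2/3 = 8/3
  3 + 3/8 = 27/8
  14 + 8/27 = 386/27

386/27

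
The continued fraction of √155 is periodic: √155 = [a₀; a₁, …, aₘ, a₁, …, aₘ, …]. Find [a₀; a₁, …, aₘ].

[12; 2, 4, 2, 24]

a₀ = ⌊√155⌋ = 12.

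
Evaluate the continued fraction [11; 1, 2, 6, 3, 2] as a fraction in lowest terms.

Using pₖ = aₖpₖ₋₁ + pₖ₋₂ and qₖ = aₖqₖ₋₁ + qₖ₋₂:
  k=0: a=11, p=11, q=1
  k=1: a=1, p=12, q=1
  k=2: a=2, p=35, q=3
  k=3: a=6, p=222, q=19
  k=4: a=3, p=701, q=60
  k=5: a=2, p=1624, q=139

1624/139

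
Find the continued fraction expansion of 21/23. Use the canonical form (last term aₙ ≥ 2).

21 = 0·23 + 21
23 = 1·21 + 2
21 = 10·2 + 1
2 = 2·1 + 0  (stop)
So 21/23 = [0; 1, 10, 2].

[0; 1, 10, 2]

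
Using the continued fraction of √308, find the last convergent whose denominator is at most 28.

√308 = [17; 1, 1, 4, 1, 1, 34, …] (period length 6).
Convergents:
  p_0/q_0 = 17/1
  p_1/q_1 = 18/1
  p_2/q_2 = 35/2
  p_3/q_3 = 158/9
  p_4/q_4 = 193/11
  p_5/q_5 = 351/20
  p_6/q_6 = 12127/691
q_5 = 20 ≤ 28 < 691 = q_6, so the answer is 351/20.

351/20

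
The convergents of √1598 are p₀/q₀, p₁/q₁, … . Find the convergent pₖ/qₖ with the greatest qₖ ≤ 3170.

√1598 = [39; 1, 38, 1, 78, …] (period length 4).
Convergents:
  p_0/q_0 = 39/1
  p_1/q_1 = 40/1
  p_2/q_2 = 1559/39
  p_3/q_3 = 1599/40
  p_4/q_4 = 126281/3159
  p_5/q_5 = 127880/3199
q_4 = 3159 ≤ 3170 < 3199 = q_5, so the answer is 126281/3159.

126281/3159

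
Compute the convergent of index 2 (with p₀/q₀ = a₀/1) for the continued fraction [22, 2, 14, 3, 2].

652/29

Using pₖ = aₖpₖ₋₁ + pₖ₋₂, qₖ = aₖqₖ₋₁ + qₖ₋₂ (with p₋₁=1, p₋₂=0, q₋₁=0, q₋₂=1):
  k=0: a=22, p=22, q=1
  k=1: a=2, p=45, q=2
  k=2: a=14, p=652, q=29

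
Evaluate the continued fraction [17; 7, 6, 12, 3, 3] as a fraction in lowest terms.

Using pₖ = aₖpₖ₋₁ + pₖ₋₂ and qₖ = aₖqₖ₋₁ + qₖ₋₂:
  k=0: a=17, p=17, q=1
  k=1: a=7, p=120, q=7
  k=2: a=6, p=737, q=43
  k=3: a=12, p=8964, q=523
  k=4: a=3, p=27629, q=1612
  k=5: a=3, p=91851, q=5359

91851/5359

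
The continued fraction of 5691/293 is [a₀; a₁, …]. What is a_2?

5691 = 19·293 + 124   →  a_0 = 19
293 = 2·124 + 45   →  a_1 = 2
124 = 2·45 + 34   →  a_2 = 2

2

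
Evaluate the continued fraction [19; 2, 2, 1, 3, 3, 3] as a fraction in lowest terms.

Using pₖ = aₖpₖ₋₁ + pₖ₋₂ and qₖ = aₖqₖ₋₁ + qₖ₋₂:
  k=0: a=19, p=19, q=1
  k=1: a=2, p=39, q=2
  k=2: a=2, p=97, q=5
  k=3: a=1, p=136, q=7
  k=4: a=3, p=505, q=26
  k=5: a=3, p=1651, q=85
  k=6: a=3, p=5458, q=281

5458/281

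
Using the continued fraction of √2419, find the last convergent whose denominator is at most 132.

2951/60

√2419 = [49; 5, 2, 5, 98, …] (period length 4).
Convergents:
  p_0/q_0 = 49/1
  p_1/q_1 = 246/5
  p_2/q_2 = 541/11
  p_3/q_3 = 2951/60
  p_4/q_4 = 289739/5891
q_3 = 60 ≤ 132 < 5891 = q_4, so the answer is 2951/60.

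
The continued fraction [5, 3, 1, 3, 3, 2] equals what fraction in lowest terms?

595/113

Using pₖ = aₖpₖ₋₁ + pₖ₋₂ and qₖ = aₖqₖ₋₁ + qₖ₋₂:
  k=0: a=5, p=5, q=1
  k=1: a=3, p=16, q=3
  k=2: a=1, p=21, q=4
  k=3: a=3, p=79, q=15
  k=4: a=3, p=258, q=49
  k=5: a=2, p=595, q=113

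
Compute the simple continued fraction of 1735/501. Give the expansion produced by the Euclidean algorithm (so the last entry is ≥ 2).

[3; 2, 6, 3, 1, 2, 3]

1735 = 3*501 + 232
501 = 2*232 + 37
232 = 6*37 + 10
37 = 3*10 + 7
10 = 1*7 + 3
7 = 2*3 + 1
3 = 3*1 + 0  (stop)
So 1735/501 = [3; 2, 6, 3, 1, 2, 3].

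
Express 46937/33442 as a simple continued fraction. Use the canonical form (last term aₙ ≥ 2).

[1; 2, 2, 10, 1, 11, 16, 3]

46937 = 1×33442 + 13495
33442 = 2×13495 + 6452
13495 = 2×6452 + 591
6452 = 10×591 + 542
591 = 1×542 + 49
542 = 11×49 + 3
49 = 16×3 + 1
3 = 3×1 + 0  (stop)
So 46937/33442 = [1; 2, 2, 10, 1, 11, 16, 3].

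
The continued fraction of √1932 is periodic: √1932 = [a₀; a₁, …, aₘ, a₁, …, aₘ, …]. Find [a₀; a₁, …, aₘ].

[43; 1, 20, 1, 86]

a₀ = ⌊√1932⌋ = 43.
With m₀=0, d₀=1 and mₖ₊₁ = dₖaₖ − mₖ, dₖ₊₁ = (n − mₖ₊₁²)/dₖ, aₖ₊₁ = ⌊(a₀+mₖ₊₁)/dₖ₊₁⌋:
  k=1: m=43, d=83, a=1
  k=2: m=40, d=4, a=20
  k=3: m=40, d=83, a=1
  k=4: m=43, d=1, a=86
d=1 and a=2a₀=86 at k=4, so the next step gives (m, d) = (43, 83) again — its k=1 value — and the period has length 4.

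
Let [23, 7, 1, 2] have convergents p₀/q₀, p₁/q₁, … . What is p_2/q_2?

185/8

Using pₖ = aₖpₖ₋₁ + pₖ₋₂, qₖ = aₖqₖ₋₁ + qₖ₋₂ (with p₋₁=1, p₋₂=0, q₋₁=0, q₋₂=1):
  k=0: a=23, p=23, q=1
  k=1: a=7, p=162, q=7
  k=2: a=1, p=185, q=8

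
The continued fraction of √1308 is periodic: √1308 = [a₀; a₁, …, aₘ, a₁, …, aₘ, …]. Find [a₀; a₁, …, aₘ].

[36; 6, 72]

a₀ = ⌊√1308⌋ = 36.
With m₀=0, d₀=1 and mₖ₊₁ = dₖaₖ − mₖ, dₖ₊₁ = (n − mₖ₊₁²)/dₖ, aₖ₊₁ = ⌊(a₀+mₖ₊₁)/dₖ₊₁⌋:
  k=1: m=36, d=12, a=6
  k=2: m=36, d=1, a=72
d=1 and a=2a₀=72 at k=2, so the next step gives (m, d) = (36, 12) again — its k=1 value — and the period has length 2.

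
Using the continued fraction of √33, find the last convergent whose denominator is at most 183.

787/137

√33 = [5; 1, 2, 1, 10, …] (period length 4).
Convergents:
  p_0/q_0 = 5/1
  p_1/q_1 = 6/1
  p_2/q_2 = 17/3
  p_3/q_3 = 23/4
  p_4/q_4 = 247/43
  p_5/q_5 = 270/47
  p_6/q_6 = 787/137
  p_7/q_7 = 1057/184
q_6 = 137 ≤ 183 < 184 = q_7, so the answer is 787/137.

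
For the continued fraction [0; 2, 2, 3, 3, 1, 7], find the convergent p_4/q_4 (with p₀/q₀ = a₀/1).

23/56

Using pₖ = aₖpₖ₋₁ + pₖ₋₂, qₖ = aₖqₖ₋₁ + qₖ₋₂ (with p₋₁=1, p₋₂=0, q₋₁=0, q₋₂=1):
  k=0: a=0, p=0, q=1
  k=1: a=2, p=1, q=2
  k=2: a=2, p=2, q=5
  k=3: a=3, p=7, q=17
  k=4: a=3, p=23, q=56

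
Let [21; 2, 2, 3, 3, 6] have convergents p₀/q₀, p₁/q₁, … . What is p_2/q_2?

Using pₖ = aₖpₖ₋₁ + pₖ₋₂, qₖ = aₖqₖ₋₁ + qₖ₋₂ (with p₋₁=1, p₋₂=0, q₋₁=0, q₋₂=1):
  k=0: a=21, p=21, q=1
  k=1: a=2, p=43, q=2
  k=2: a=2, p=107, q=5

107/5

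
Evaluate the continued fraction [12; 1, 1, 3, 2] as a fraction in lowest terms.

Using pₖ = aₖpₖ₋₁ + pₖ₋₂ and qₖ = aₖqₖ₋₁ + qₖ₋₂:
  k=0: a=12, p=12, q=1
  k=1: a=1, p=13, q=1
  k=2: a=1, p=25, q=2
  k=3: a=3, p=88, q=7
  k=4: a=2, p=201, q=16

201/16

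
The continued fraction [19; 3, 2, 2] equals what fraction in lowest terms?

328/17

Using pₖ = aₖpₖ₋₁ + pₖ₋₂ and qₖ = aₖqₖ₋₁ + qₖ₋₂:
  k=0: a=19, p=19, q=1
  k=1: a=3, p=58, q=3
  k=2: a=2, p=135, q=7
  k=3: a=2, p=328, q=17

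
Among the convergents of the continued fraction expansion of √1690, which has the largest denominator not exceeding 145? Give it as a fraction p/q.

3001/73

√1690 = [41; 9, 8, 9, 82, …] (period length 4).
Convergents:
  p_0/q_0 = 41/1
  p_1/q_1 = 370/9
  p_2/q_2 = 3001/73
  p_3/q_3 = 27379/666
q_2 = 73 ≤ 145 < 666 = q_3, so the answer is 3001/73.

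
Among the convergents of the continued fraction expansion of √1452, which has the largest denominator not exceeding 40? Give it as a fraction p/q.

√1452 = [38; 9, 1, 1, 18, 1, 1, 9, 76, …] (period length 8).
Convergents:
  p_0/q_0 = 38/1
  p_1/q_1 = 343/9
  p_2/q_2 = 381/10
  p_3/q_3 = 724/19
  p_4/q_4 = 13413/352
q_3 = 19 ≤ 40 < 352 = q_4, so the answer is 724/19.

724/19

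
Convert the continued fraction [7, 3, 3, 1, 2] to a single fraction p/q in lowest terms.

263/36

Using pₖ = aₖpₖ₋₁ + pₖ₋₂ and qₖ = aₖqₖ₋₁ + qₖ₋₂:
  k=0: a=7, p=7, q=1
  k=1: a=3, p=22, q=3
  k=2: a=3, p=73, q=10
  k=3: a=1, p=95, q=13
  k=4: a=2, p=263, q=36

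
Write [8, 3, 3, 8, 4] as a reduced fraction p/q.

2839/342

Fold from the inside: start with 4/1.
  8 + 1/4 = 33/4
  3 + 4/33 = 103/33
  3 + 33/103 = 342/103
  8 + 103/342 = 2839/342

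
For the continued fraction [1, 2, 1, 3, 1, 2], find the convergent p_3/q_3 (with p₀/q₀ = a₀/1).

Using pₖ = aₖpₖ₋₁ + pₖ₋₂, qₖ = aₖqₖ₋₁ + qₖ₋₂ (with p₋₁=1, p₋₂=0, q₋₁=0, q₋₂=1):
  k=0: a=1, p=1, q=1
  k=1: a=2, p=3, q=2
  k=2: a=1, p=4, q=3
  k=3: a=3, p=15, q=11

15/11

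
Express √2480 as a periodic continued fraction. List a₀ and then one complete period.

[49; 1, 3, 1, 98]

a₀ = ⌊√2480⌋ = 49.
With m₀=0, d₀=1 and mₖ₊₁ = dₖaₖ − mₖ, dₖ₊₁ = (n − mₖ₊₁²)/dₖ, aₖ₊₁ = ⌊(a₀+mₖ₊₁)/dₖ₊₁⌋:
  k=1: m=49, d=79, a=1
  k=2: m=30, d=20, a=3
  k=3: m=30, d=79, a=1
  k=4: m=49, d=1, a=98
d=1 and a=2a₀=98 at k=4, so the next step gives (m, d) = (49, 79) again — its k=1 value — and the period has length 4.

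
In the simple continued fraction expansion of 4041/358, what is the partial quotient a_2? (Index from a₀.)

4041 = 11·358 + 103   →  a_0 = 11
358 = 3·103 + 49   →  a_1 = 3
103 = 2·49 + 5   →  a_2 = 2

2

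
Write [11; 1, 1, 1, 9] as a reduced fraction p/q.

338/29

Fold from the inside: start with 9/1.
  1 + 1/9 = 10/9
  1 + 9/10 = 19/10
  1 + 10/19 = 29/19
  11 + 19/29 = 338/29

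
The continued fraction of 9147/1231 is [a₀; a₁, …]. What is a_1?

9147 = 7·1231 + 530   →  a_0 = 7
1231 = 2·530 + 171   →  a_1 = 2

2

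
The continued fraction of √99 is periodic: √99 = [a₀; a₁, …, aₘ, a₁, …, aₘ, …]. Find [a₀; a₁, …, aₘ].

a₀ = ⌊√99⌋ = 9.
With m₀=0, d₀=1 and mₖ₊₁ = dₖaₖ − mₖ, dₖ₊₁ = (n − mₖ₊₁²)/dₖ, aₖ₊₁ = ⌊(a₀+mₖ₊₁)/dₖ₊₁⌋:
  k=1: m=9, d=18, a=1
  k=2: m=9, d=1, a=18
d=1 and a=2a₀=18 at k=2, so the next step gives (m, d) = (9, 18) again — its k=1 value — and the period has length 2.

[9; 1, 18]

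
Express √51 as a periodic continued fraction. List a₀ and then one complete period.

a₀ = ⌊√51⌋ = 7.
With m₀=0, d₀=1 and mₖ₊₁ = dₖaₖ − mₖ, dₖ₊₁ = (n − mₖ₊₁²)/dₖ, aₖ₊₁ = ⌊(a₀+mₖ₊₁)/dₖ₊₁⌋:
  k=1: m=7, d=2, a=7
  k=2: m=7, d=1, a=14
d=1 and a=2a₀=14 at k=2, so the next step gives (m, d) = (7, 2) again — its k=1 value — and the period has length 2.

[7; 7, 14]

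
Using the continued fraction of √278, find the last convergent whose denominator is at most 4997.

81716/4901

√278 = [16; 1, 2, 16, 2, 1, 32, …] (period length 6).
Convergents:
  p_0/q_0 = 16/1
  p_1/q_1 = 17/1
  p_2/q_2 = 50/3
  p_3/q_3 = 817/49
  p_4/q_4 = 1684/101
  p_5/q_5 = 2501/150
  p_6/q_6 = 81716/4901
  p_7/q_7 = 84217/5051
q_6 = 4901 ≤ 4997 < 5051 = q_7, so the answer is 81716/4901.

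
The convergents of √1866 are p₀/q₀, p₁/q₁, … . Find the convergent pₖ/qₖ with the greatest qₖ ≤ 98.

3067/71

√1866 = [43; 5, 14, 5, 86, …] (period length 4).
Convergents:
  p_0/q_0 = 43/1
  p_1/q_1 = 216/5
  p_2/q_2 = 3067/71
  p_3/q_3 = 15551/360
q_2 = 71 ≤ 98 < 360 = q_3, so the answer is 3067/71.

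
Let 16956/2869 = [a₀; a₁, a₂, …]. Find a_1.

1

16956 = 5·2869 + 2611   →  a_0 = 5
2869 = 1·2611 + 258   →  a_1 = 1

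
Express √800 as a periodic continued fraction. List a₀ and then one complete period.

[28; 3, 1, 1, 13, 1, 1, 3, 56]

a₀ = ⌊√800⌋ = 28.
With m₀=0, d₀=1 and mₖ₊₁ = dₖaₖ − mₖ, dₖ₊₁ = (n − mₖ₊₁²)/dₖ, aₖ₊₁ = ⌊(a₀+mₖ₊₁)/dₖ₊₁⌋:
  k=1: m=28, d=16, a=3
  k=2: m=20, d=25, a=1
  k=3: m=5, d=31, a=1
  k=4: m=26, d=4, a=13
  k=5: m=26, d=31, a=1
  k=6: m=5, d=25, a=1
  k=7: m=20, d=16, a=3
  k=8: m=28, d=1, a=56
d=1 and a=2a₀=56 at k=8, so the next step gives (m, d) = (28, 16) again — its k=1 value — and the period has length 8.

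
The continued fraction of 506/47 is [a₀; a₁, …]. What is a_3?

506 = 10·47 + 36   →  a_0 = 10
47 = 1·36 + 11   →  a_1 = 1
36 = 3·11 + 3   →  a_2 = 3
11 = 3·3 + 2   →  a_3 = 3

3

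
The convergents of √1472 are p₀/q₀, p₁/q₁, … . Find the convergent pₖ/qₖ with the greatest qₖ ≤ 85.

1151/30

√1472 = [38; 2, 1, 2, 1, 2, 76, …] (period length 6).
Convergents:
  p_0/q_0 = 38/1
  p_1/q_1 = 77/2
  p_2/q_2 = 115/3
  p_3/q_3 = 307/8
  p_4/q_4 = 422/11
  p_5/q_5 = 1151/30
  p_6/q_6 = 87898/2291
q_5 = 30 ≤ 85 < 2291 = q_6, so the answer is 1151/30.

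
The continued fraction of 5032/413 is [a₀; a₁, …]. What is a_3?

3

5032 = 12·413 + 76   →  a_0 = 12
413 = 5·76 + 33   →  a_1 = 5
76 = 2·33 + 10   →  a_2 = 2
33 = 3·10 + 3   →  a_3 = 3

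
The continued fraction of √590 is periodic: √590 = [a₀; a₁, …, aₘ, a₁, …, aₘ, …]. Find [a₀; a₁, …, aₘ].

[24; 3, 2, 4, 2, 3, 48]

a₀ = ⌊√590⌋ = 24.
With m₀=0, d₀=1 and mₖ₊₁ = dₖaₖ − mₖ, dₖ₊₁ = (n − mₖ₊₁²)/dₖ, aₖ₊₁ = ⌊(a₀+mₖ₊₁)/dₖ₊₁⌋:
  k=1: m=24, d=14, a=3
  k=2: m=18, d=19, a=2
  k=3: m=20, d=10, a=4
  k=4: m=20, d=19, a=2
  k=5: m=18, d=14, a=3
  k=6: m=24, d=1, a=48
d=1 and a=2a₀=48 at k=6, so the next step gives (m, d) = (24, 14) again — its k=1 value — and the period has length 6.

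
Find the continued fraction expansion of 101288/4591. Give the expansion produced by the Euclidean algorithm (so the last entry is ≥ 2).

101288 = 22×4591 + 286
4591 = 16×286 + 15
286 = 19×15 + 1
15 = 15×1 + 0  (stop)
So 101288/4591 = [22; 16, 19, 15].

[22; 16, 19, 15]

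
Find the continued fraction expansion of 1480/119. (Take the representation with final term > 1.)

1480 = 12×119 + 52
119 = 2×52 + 15
52 = 3×15 + 7
15 = 2×7 + 1
7 = 7×1 + 0  (stop)
So 1480/119 = [12; 2, 3, 2, 7].

[12; 2, 3, 2, 7]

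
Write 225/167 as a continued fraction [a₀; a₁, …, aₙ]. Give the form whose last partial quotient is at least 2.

225 = 1·167 + 58
167 = 2·58 + 51
58 = 1·51 + 7
51 = 7·7 + 2
7 = 3·2 + 1
2 = 2·1 + 0  (stop)
So 225/167 = [1; 2, 1, 7, 3, 2].

[1; 2, 1, 7, 3, 2]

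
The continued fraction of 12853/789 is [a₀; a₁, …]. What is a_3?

12853 = 16·789 + 229   →  a_0 = 16
789 = 3·229 + 102   →  a_1 = 3
229 = 2·102 + 25   →  a_2 = 2
102 = 4·25 + 2   →  a_3 = 4

4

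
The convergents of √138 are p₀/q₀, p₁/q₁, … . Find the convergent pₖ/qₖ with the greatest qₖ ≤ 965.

√138 = [11; 1, 2, 1, 22, …] (period length 4).
Convergents:
  p_0/q_0 = 11/1
  p_1/q_1 = 12/1
  p_2/q_2 = 35/3
  p_3/q_3 = 47/4
  p_4/q_4 = 1069/91
  p_5/q_5 = 1116/95
  p_6/q_6 = 3301/281
  p_7/q_7 = 4417/376
  p_8/q_8 = 100475/8553
q_7 = 376 ≤ 965 < 8553 = q_8, so the answer is 4417/376.

4417/376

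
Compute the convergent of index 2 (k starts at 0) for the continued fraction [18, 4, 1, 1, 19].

Using pₖ = aₖpₖ₋₁ + pₖ₋₂, qₖ = aₖqₖ₋₁ + qₖ₋₂ (with p₋₁=1, p₋₂=0, q₋₁=0, q₋₂=1):
  k=0: a=18, p=18, q=1
  k=1: a=4, p=73, q=4
  k=2: a=1, p=91, q=5

91/5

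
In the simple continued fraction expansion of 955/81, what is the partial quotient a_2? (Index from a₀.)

955 = 11·81 + 64   →  a_0 = 11
81 = 1·64 + 17   →  a_1 = 1
64 = 3·17 + 13   →  a_2 = 3

3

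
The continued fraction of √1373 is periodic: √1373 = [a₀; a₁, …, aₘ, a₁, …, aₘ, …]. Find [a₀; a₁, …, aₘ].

[37; 18, 1, 1, 18, 74]

a₀ = ⌊√1373⌋ = 37.
With m₀=0, d₀=1 and mₖ₊₁ = dₖaₖ − mₖ, dₖ₊₁ = (n − mₖ₊₁²)/dₖ, aₖ₊₁ = ⌊(a₀+mₖ₊₁)/dₖ₊₁⌋:
  k=1: m=37, d=4, a=18
  k=2: m=35, d=37, a=1
  k=3: m=2, d=37, a=1
  k=4: m=35, d=4, a=18
  k=5: m=37, d=1, a=74
d=1 and a=2a₀=74 at k=5, so the next step gives (m, d) = (37, 4) again — its k=1 value — and the period has length 5.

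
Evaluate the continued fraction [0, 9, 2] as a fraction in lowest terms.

Fold from the inside: start with 2/1.
  9 + 1/2 = 19/2
  0 + 2/19 = 2/19

2/19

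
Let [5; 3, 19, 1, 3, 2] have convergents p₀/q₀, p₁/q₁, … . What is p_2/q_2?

Using pₖ = aₖpₖ₋₁ + pₖ₋₂, qₖ = aₖqₖ₋₁ + qₖ₋₂ (with p₋₁=1, p₋₂=0, q₋₁=0, q₋₂=1):
  k=0: a=5, p=5, q=1
  k=1: a=3, p=16, q=3
  k=2: a=19, p=309, q=58

309/58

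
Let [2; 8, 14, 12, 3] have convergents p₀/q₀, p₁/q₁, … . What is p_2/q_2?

240/113

Using pₖ = aₖpₖ₋₁ + pₖ₋₂, qₖ = aₖqₖ₋₁ + qₖ₋₂ (with p₋₁=1, p₋₂=0, q₋₁=0, q₋₂=1):
  k=0: a=2, p=2, q=1
  k=1: a=8, p=17, q=8
  k=2: a=14, p=240, q=113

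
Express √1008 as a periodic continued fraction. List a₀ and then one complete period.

a₀ = ⌊√1008⌋ = 31.
With m₀=0, d₀=1 and mₖ₊₁ = dₖaₖ − mₖ, dₖ₊₁ = (n − mₖ₊₁²)/dₖ, aₖ₊₁ = ⌊(a₀+mₖ₊₁)/dₖ₊₁⌋:
  k=1: m=31, d=47, a=1
  k=2: m=16, d=16, a=2
  k=3: m=16, d=47, a=1
  k=4: m=31, d=1, a=62
d=1 and a=2a₀=62 at k=4, so the next step gives (m, d) = (31, 47) again — its k=1 value — and the period has length 4.

[31; 1, 2, 1, 62]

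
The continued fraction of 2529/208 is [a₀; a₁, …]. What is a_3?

2529 = 12·208 + 33   →  a_0 = 12
208 = 6·33 + 10   →  a_1 = 6
33 = 3·10 + 3   →  a_2 = 3
10 = 3·3 + 1   →  a_3 = 3

3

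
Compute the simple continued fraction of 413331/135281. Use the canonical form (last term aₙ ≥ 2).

413331 = 3*135281 + 7488
135281 = 18*7488 + 497
7488 = 15*497 + 33
497 = 15*33 + 2
33 = 16*2 + 1
2 = 2*1 + 0  (stop)
So 413331/135281 = [3; 18, 15, 15, 16, 2].

[3; 18, 15, 15, 16, 2]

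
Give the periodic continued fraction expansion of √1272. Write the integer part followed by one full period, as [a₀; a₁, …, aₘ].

a₀ = ⌊√1272⌋ = 35.
With m₀=0, d₀=1 and mₖ₊₁ = dₖaₖ − mₖ, dₖ₊₁ = (n − mₖ₊₁²)/dₖ, aₖ₊₁ = ⌊(a₀+mₖ₊₁)/dₖ₊₁⌋:
  k=1: m=35, d=47, a=1
  k=2: m=12, d=24, a=1
  k=3: m=12, d=47, a=1
  k=4: m=35, d=1, a=70
d=1 and a=2a₀=70 at k=4, so the next step gives (m, d) = (35, 47) again — its k=1 value — and the period has length 4.

[35; 1, 1, 1, 70]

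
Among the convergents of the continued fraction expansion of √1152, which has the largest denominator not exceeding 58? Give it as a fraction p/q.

577/17

√1152 = [33; 1, 15, 1, 66, …] (period length 4).
Convergents:
  p_0/q_0 = 33/1
  p_1/q_1 = 34/1
  p_2/q_2 = 543/16
  p_3/q_3 = 577/17
  p_4/q_4 = 38625/1138
q_3 = 17 ≤ 58 < 1138 = q_4, so the answer is 577/17.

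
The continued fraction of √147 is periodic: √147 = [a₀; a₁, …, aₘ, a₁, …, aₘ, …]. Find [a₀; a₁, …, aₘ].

[12; 8, 24]

a₀ = ⌊√147⌋ = 12.
With m₀=0, d₀=1 and mₖ₊₁ = dₖaₖ − mₖ, dₖ₊₁ = (n − mₖ₊₁²)/dₖ, aₖ₊₁ = ⌊(a₀+mₖ₊₁)/dₖ₊₁⌋:
  k=1: m=12, d=3, a=8
  k=2: m=12, d=1, a=24
d=1 and a=2a₀=24 at k=2, so the next step gives (m, d) = (12, 3) again — its k=1 value — and the period has length 2.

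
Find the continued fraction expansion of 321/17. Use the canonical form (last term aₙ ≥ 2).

[18; 1, 7, 2]

321 = 18*17 + 15
17 = 1*15 + 2
15 = 7*2 + 1
2 = 2*1 + 0  (stop)
So 321/17 = [18; 1, 7, 2].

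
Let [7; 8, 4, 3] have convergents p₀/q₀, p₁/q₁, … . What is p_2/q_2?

235/33

Using pₖ = aₖpₖ₋₁ + pₖ₋₂, qₖ = aₖqₖ₋₁ + qₖ₋₂ (with p₋₁=1, p₋₂=0, q₋₁=0, q₋₂=1):
  k=0: a=7, p=7, q=1
  k=1: a=8, p=57, q=8
  k=2: a=4, p=235, q=33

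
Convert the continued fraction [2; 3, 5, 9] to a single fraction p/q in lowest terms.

340/147

Fold from the inside: start with 9/1.
  5 + 1/9 = 46/9
  3 + 9/46 = 147/46
  2 + 46/147 = 340/147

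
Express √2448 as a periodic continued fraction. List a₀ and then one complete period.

a₀ = ⌊√2448⌋ = 49.
With m₀=0, d₀=1 and mₖ₊₁ = dₖaₖ − mₖ, dₖ₊₁ = (n − mₖ₊₁²)/dₖ, aₖ₊₁ = ⌊(a₀+mₖ₊₁)/dₖ₊₁⌋:
  k=1: m=49, d=47, a=2
  k=2: m=45, d=9, a=10
  k=3: m=45, d=47, a=2
  k=4: m=49, d=1, a=98
d=1 and a=2a₀=98 at k=4, so the next step gives (m, d) = (49, 47) again — its k=1 value — and the period has length 4.

[49; 2, 10, 2, 98]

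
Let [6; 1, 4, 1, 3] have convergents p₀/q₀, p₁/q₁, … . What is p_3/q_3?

41/6

Using pₖ = aₖpₖ₋₁ + pₖ₋₂, qₖ = aₖqₖ₋₁ + qₖ₋₂ (with p₋₁=1, p₋₂=0, q₋₁=0, q₋₂=1):
  k=0: a=6, p=6, q=1
  k=1: a=1, p=7, q=1
  k=2: a=4, p=34, q=5
  k=3: a=1, p=41, q=6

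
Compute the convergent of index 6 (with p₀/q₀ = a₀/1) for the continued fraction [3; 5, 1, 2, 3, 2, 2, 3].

1013/319

Using pₖ = aₖpₖ₋₁ + pₖ₋₂, qₖ = aₖqₖ₋₁ + qₖ₋₂ (with p₋₁=1, p₋₂=0, q₋₁=0, q₋₂=1):
  k=0: a=3, p=3, q=1
  k=1: a=5, p=16, q=5
  k=2: a=1, p=19, q=6
  k=3: a=2, p=54, q=17
  k=4: a=3, p=181, q=57
  k=5: a=2, p=416, q=131
  k=6: a=2, p=1013, q=319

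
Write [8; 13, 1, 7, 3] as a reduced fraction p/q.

2801/347

Using pₖ = aₖpₖ₋₁ + pₖ₋₂ and qₖ = aₖqₖ₋₁ + qₖ₋₂:
  k=0: a=8, p=8, q=1
  k=1: a=13, p=105, q=13
  k=2: a=1, p=113, q=14
  k=3: a=7, p=896, q=111
  k=4: a=3, p=2801, q=347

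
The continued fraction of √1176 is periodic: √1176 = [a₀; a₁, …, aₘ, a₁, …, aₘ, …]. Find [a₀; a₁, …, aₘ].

a₀ = ⌊√1176⌋ = 34.

[34; 3, 2, 2, 2, 3, 68]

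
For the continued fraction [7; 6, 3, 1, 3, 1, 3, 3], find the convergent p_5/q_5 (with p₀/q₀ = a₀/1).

Using pₖ = aₖpₖ₋₁ + pₖ₋₂, qₖ = aₖqₖ₋₁ + qₖ₋₂ (with p₋₁=1, p₋₂=0, q₋₁=0, q₋₂=1):
  k=0: a=7, p=7, q=1
  k=1: a=6, p=43, q=6
  k=2: a=3, p=136, q=19
  k=3: a=1, p=179, q=25
  k=4: a=3, p=673, q=94
  k=5: a=1, p=852, q=119

852/119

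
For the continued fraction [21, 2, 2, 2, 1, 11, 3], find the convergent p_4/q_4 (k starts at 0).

364/17

Using pₖ = aₖpₖ₋₁ + pₖ₋₂, qₖ = aₖqₖ₋₁ + qₖ₋₂ (with p₋₁=1, p₋₂=0, q₋₁=0, q₋₂=1):
  k=0: a=21, p=21, q=1
  k=1: a=2, p=43, q=2
  k=2: a=2, p=107, q=5
  k=3: a=2, p=257, q=12
  k=4: a=1, p=364, q=17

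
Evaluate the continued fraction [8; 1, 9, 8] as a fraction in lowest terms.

721/81

Using pₖ = aₖpₖ₋₁ + pₖ₋₂ and qₖ = aₖqₖ₋₁ + qₖ₋₂:
  k=0: a=8, p=8, q=1
  k=1: a=1, p=9, q=1
  k=2: a=9, p=89, q=10
  k=3: a=8, p=721, q=81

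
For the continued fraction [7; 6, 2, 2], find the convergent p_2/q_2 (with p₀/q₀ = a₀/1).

93/13

Using pₖ = aₖpₖ₋₁ + pₖ₋₂, qₖ = aₖqₖ₋₁ + qₖ₋₂ (with p₋₁=1, p₋₂=0, q₋₁=0, q₋₂=1):
  k=0: a=7, p=7, q=1
  k=1: a=6, p=43, q=6
  k=2: a=2, p=93, q=13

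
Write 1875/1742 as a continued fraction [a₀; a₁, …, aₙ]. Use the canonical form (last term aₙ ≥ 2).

1875 = 1*1742 + 133
1742 = 13*133 + 13
133 = 10*13 + 3
13 = 4*3 + 1
3 = 3*1 + 0  (stop)
So 1875/1742 = [1; 13, 10, 4, 3].

[1; 13, 10, 4, 3]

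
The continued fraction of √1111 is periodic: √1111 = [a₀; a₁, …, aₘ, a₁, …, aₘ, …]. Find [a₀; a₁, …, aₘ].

[33; 3, 66]

a₀ = ⌊√1111⌋ = 33.
With m₀=0, d₀=1 and mₖ₊₁ = dₖaₖ − mₖ, dₖ₊₁ = (n − mₖ₊₁²)/dₖ, aₖ₊₁ = ⌊(a₀+mₖ₊₁)/dₖ₊₁⌋:
  k=1: m=33, d=22, a=3
  k=2: m=33, d=1, a=66
d=1 and a=2a₀=66 at k=2, so the next step gives (m, d) = (33, 22) again — its k=1 value — and the period has length 2.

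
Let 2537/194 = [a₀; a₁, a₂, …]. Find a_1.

2537 = 13·194 + 15   →  a_0 = 13
194 = 12·15 + 14   →  a_1 = 12

12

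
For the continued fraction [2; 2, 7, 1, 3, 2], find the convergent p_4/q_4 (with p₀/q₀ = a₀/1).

163/66

Using pₖ = aₖpₖ₋₁ + pₖ₋₂, qₖ = aₖqₖ₋₁ + qₖ₋₂ (with p₋₁=1, p₋₂=0, q₋₁=0, q₋₂=1):
  k=0: a=2, p=2, q=1
  k=1: a=2, p=5, q=2
  k=2: a=7, p=37, q=15
  k=3: a=1, p=42, q=17
  k=4: a=3, p=163, q=66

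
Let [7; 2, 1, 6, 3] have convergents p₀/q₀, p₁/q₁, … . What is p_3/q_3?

Using pₖ = aₖpₖ₋₁ + pₖ₋₂, qₖ = aₖqₖ₋₁ + qₖ₋₂ (with p₋₁=1, p₋₂=0, q₋₁=0, q₋₂=1):
  k=0: a=7, p=7, q=1
  k=1: a=2, p=15, q=2
  k=2: a=1, p=22, q=3
  k=3: a=6, p=147, q=20

147/20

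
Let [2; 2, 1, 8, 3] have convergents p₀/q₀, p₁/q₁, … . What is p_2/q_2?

Using pₖ = aₖpₖ₋₁ + pₖ₋₂, qₖ = aₖqₖ₋₁ + qₖ₋₂ (with p₋₁=1, p₋₂=0, q₋₁=0, q₋₂=1):
  k=0: a=2, p=2, q=1
  k=1: a=2, p=5, q=2
  k=2: a=1, p=7, q=3

7/3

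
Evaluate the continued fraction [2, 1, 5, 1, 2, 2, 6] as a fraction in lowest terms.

Using pₖ = aₖpₖ₋₁ + pₖ₋₂ and qₖ = aₖqₖ₋₁ + qₖ₋₂:
  k=0: a=2, p=2, q=1
  k=1: a=1, p=3, q=1
  k=2: a=5, p=17, q=6
  k=3: a=1, p=20, q=7
  k=4: a=2, p=57, q=20
  k=5: a=2, p=134, q=47
  k=6: a=6, p=861, q=302

861/302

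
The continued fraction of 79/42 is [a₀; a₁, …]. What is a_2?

7

79 = 1·42 + 37   →  a_0 = 1
42 = 1·37 + 5   →  a_1 = 1
37 = 7·5 + 2   →  a_2 = 7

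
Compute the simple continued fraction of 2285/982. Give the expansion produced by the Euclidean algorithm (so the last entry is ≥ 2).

[2; 3, 16, 1, 8, 2]

2285 = 2·982 + 321
982 = 3·321 + 19
321 = 16·19 + 17
19 = 1·17 + 2
17 = 8·2 + 1
2 = 2·1 + 0  (stop)
So 2285/982 = [2; 3, 16, 1, 8, 2].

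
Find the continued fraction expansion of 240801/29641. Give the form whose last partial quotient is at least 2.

240801 = 8*29641 + 3673
29641 = 8*3673 + 257
3673 = 14*257 + 75
257 = 3*75 + 32
75 = 2*32 + 11
32 = 2*11 + 10
11 = 1*10 + 1
10 = 10*1 + 0  (stop)
So 240801/29641 = [8; 8, 14, 3, 2, 2, 1, 10].

[8; 8, 14, 3, 2, 2, 1, 10]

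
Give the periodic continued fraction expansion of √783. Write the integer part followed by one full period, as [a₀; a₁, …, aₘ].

a₀ = ⌊√783⌋ = 27.
With m₀=0, d₀=1 and mₖ₊₁ = dₖaₖ − mₖ, dₖ₊₁ = (n − mₖ₊₁²)/dₖ, aₖ₊₁ = ⌊(a₀+mₖ₊₁)/dₖ₊₁⌋:
  k=1: m=27, d=54, a=1
  k=2: m=27, d=1, a=54
d=1 and a=2a₀=54 at k=2, so the next step gives (m, d) = (27, 54) again — its k=1 value — and the period has length 2.

[27; 1, 54]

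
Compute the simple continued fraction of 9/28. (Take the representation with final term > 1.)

9 = 0*28 + 9
28 = 3*9 + 1
9 = 9*1 + 0  (stop)
So 9/28 = [0; 3, 9].

[0; 3, 9]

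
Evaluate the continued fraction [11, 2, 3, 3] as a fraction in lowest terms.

263/23

Using pₖ = aₖpₖ₋₁ + pₖ₋₂ and qₖ = aₖqₖ₋₁ + qₖ₋₂:
  k=0: a=11, p=11, q=1
  k=1: a=2, p=23, q=2
  k=2: a=3, p=80, q=7
  k=3: a=3, p=263, q=23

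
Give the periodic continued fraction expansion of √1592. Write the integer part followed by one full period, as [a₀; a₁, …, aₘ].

a₀ = ⌊√1592⌋ = 39.
With m₀=0, d₀=1 and mₖ₊₁ = dₖaₖ − mₖ, dₖ₊₁ = (n − mₖ₊₁²)/dₖ, aₖ₊₁ = ⌊(a₀+mₖ₊₁)/dₖ₊₁⌋:
  k=1: m=39, d=71, a=1
  k=2: m=32, d=8, a=8
  k=3: m=32, d=71, a=1
  k=4: m=39, d=1, a=78
d=1 and a=2a₀=78 at k=4, so the next step gives (m, d) = (39, 71) again — its k=1 value — and the period has length 4.

[39; 1, 8, 1, 78]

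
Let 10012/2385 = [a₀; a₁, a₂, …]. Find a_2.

10012 = 4·2385 + 472   →  a_0 = 4
2385 = 5·472 + 25   →  a_1 = 5
472 = 18·25 + 22   →  a_2 = 18

18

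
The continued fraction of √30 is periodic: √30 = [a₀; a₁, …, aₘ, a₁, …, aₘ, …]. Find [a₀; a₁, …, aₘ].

[5; 2, 10]

a₀ = ⌊√30⌋ = 5.
With m₀=0, d₀=1 and mₖ₊₁ = dₖaₖ − mₖ, dₖ₊₁ = (n − mₖ₊₁²)/dₖ, aₖ₊₁ = ⌊(a₀+mₖ₊₁)/dₖ₊₁⌋:
  k=1: m=5, d=5, a=2
  k=2: m=5, d=1, a=10
d=1 and a=2a₀=10 at k=2, so the next step gives (m, d) = (5, 5) again — its k=1 value — and the period has length 2.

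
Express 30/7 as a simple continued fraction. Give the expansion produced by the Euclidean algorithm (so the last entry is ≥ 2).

[4; 3, 2]

30 = 4×7 + 2
7 = 3×2 + 1
2 = 2×1 + 0  (stop)
So 30/7 = [4; 3, 2].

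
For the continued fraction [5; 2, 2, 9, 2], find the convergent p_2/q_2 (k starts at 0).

Using pₖ = aₖpₖ₋₁ + pₖ₋₂, qₖ = aₖqₖ₋₁ + qₖ₋₂ (with p₋₁=1, p₋₂=0, q₋₁=0, q₋₂=1):
  k=0: a=5, p=5, q=1
  k=1: a=2, p=11, q=2
  k=2: a=2, p=27, q=5

27/5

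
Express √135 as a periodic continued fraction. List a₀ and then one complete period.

[11; 1, 1, 1, 1, 1, 1, 1, 22]

a₀ = ⌊√135⌋ = 11.
With m₀=0, d₀=1 and mₖ₊₁ = dₖaₖ − mₖ, dₖ₊₁ = (n − mₖ₊₁²)/dₖ, aₖ₊₁ = ⌊(a₀+mₖ₊₁)/dₖ₊₁⌋:
  k=1: m=11, d=14, a=1
  k=2: m=3, d=9, a=1
  k=3: m=6, d=11, a=1
  k=4: m=5, d=10, a=1
  k=5: m=5, d=11, a=1
  k=6: m=6, d=9, a=1
  k=7: m=3, d=14, a=1
  k=8: m=11, d=1, a=22
d=1 and a=2a₀=22 at k=8, so the next step gives (m, d) = (11, 14) again — its k=1 value — and the period has length 8.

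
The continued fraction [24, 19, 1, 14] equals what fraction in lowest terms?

Fold from the inside: start with 14/1.
  1 + 1/14 = 15/14
  19 + 14/15 = 299/15
  24 + 15/299 = 7191/299

7191/299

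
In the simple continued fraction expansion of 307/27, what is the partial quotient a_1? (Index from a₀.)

307 = 11·27 + 10   →  a_0 = 11
27 = 2·10 + 7   →  a_1 = 2

2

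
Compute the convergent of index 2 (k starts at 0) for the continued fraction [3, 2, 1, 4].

Using pₖ = aₖpₖ₋₁ + pₖ₋₂, qₖ = aₖqₖ₋₁ + qₖ₋₂ (with p₋₁=1, p₋₂=0, q₋₁=0, q₋₂=1):
  k=0: a=3, p=3, q=1
  k=1: a=2, p=7, q=2
  k=2: a=1, p=10, q=3

10/3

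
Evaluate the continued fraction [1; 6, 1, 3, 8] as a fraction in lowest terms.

256/223

Fold from the inside: start with 8/1.
  3 + 1/8 = 25/8
  1 + 8/25 = 33/25
  6 + 25/33 = 223/33
  1 + 33/223 = 256/223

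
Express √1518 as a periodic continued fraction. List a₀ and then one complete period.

[38; 1, 24, 1, 76]

a₀ = ⌊√1518⌋ = 38.
With m₀=0, d₀=1 and mₖ₊₁ = dₖaₖ − mₖ, dₖ₊₁ = (n − mₖ₊₁²)/dₖ, aₖ₊₁ = ⌊(a₀+mₖ₊₁)/dₖ₊₁⌋:
  k=1: m=38, d=74, a=1
  k=2: m=36, d=3, a=24
  k=3: m=36, d=74, a=1
  k=4: m=38, d=1, a=76
d=1 and a=2a₀=76 at k=4, so the next step gives (m, d) = (38, 74) again — its k=1 value — and the period has length 4.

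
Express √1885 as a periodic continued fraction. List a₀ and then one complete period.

[43; 2, 2, 2, 86]

a₀ = ⌊√1885⌋ = 43.
With m₀=0, d₀=1 and mₖ₊₁ = dₖaₖ − mₖ, dₖ₊₁ = (n − mₖ₊₁²)/dₖ, aₖ₊₁ = ⌊(a₀+mₖ₊₁)/dₖ₊₁⌋:
  k=1: m=43, d=36, a=2
  k=2: m=29, d=29, a=2
  k=3: m=29, d=36, a=2
  k=4: m=43, d=1, a=86
d=1 and a=2a₀=86 at k=4, so the next step gives (m, d) = (43, 36) again — its k=1 value — and the period has length 4.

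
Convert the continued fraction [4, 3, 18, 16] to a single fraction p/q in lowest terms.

Fold from the inside: start with 16/1.
  18 + 1/16 = 289/16
  3 + 16/289 = 883/289
  4 + 289/883 = 3821/883

3821/883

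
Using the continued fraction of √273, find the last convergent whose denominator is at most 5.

√273 = [16; 1, 1, 10, 1, 1, 32, …] (period length 6).
Convergents:
  p_0/q_0 = 16/1
  p_1/q_1 = 17/1
  p_2/q_2 = 33/2
  p_3/q_3 = 347/21
q_2 = 2 ≤ 5 < 21 = q_3, so the answer is 33/2.

33/2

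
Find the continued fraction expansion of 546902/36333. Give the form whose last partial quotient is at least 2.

[15; 19, 19, 14, 3, 2]

546902 = 15·36333 + 1907
36333 = 19·1907 + 100
1907 = 19·100 + 7
100 = 14·7 + 2
7 = 3·2 + 1
2 = 2·1 + 0  (stop)
So 546902/36333 = [15; 19, 19, 14, 3, 2].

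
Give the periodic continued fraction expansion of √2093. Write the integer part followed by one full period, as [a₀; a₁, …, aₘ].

a₀ = ⌊√2093⌋ = 45.
With m₀=0, d₀=1 and mₖ₊₁ = dₖaₖ − mₖ, dₖ₊₁ = (n − mₖ₊₁²)/dₖ, aₖ₊₁ = ⌊(a₀+mₖ₊₁)/dₖ₊₁⌋:
  k=1: m=45, d=68, a=1
  k=2: m=23, d=23, a=2
  k=3: m=23, d=68, a=1
  k=4: m=45, d=1, a=90
d=1 and a=2a₀=90 at k=4, so the next step gives (m, d) = (45, 68) again — its k=1 value — and the period has length 4.

[45; 1, 2, 1, 90]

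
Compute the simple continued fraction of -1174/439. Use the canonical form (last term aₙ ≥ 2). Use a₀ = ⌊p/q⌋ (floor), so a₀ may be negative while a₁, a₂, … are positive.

[-3; 3, 14, 3, 3]

-1174 = -3*439 + 143
439 = 3*143 + 10
143 = 14*10 + 3
10 = 3*3 + 1
3 = 3*1 + 0  (stop)
So -1174/439 = [-3; 3, 14, 3, 3].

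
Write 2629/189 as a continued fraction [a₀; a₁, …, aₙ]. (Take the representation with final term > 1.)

[13; 1, 10, 8, 2]

2629 = 13*189 + 172
189 = 1*172 + 17
172 = 10*17 + 2
17 = 8*2 + 1
2 = 2*1 + 0  (stop)
So 2629/189 = [13; 1, 10, 8, 2].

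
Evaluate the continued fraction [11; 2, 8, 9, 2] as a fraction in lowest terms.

Using pₖ = aₖpₖ₋₁ + pₖ₋₂ and qₖ = aₖqₖ₋₁ + qₖ₋₂:
  k=0: a=11, p=11, q=1
  k=1: a=2, p=23, q=2
  k=2: a=8, p=195, q=17
  k=3: a=9, p=1778, q=155
  k=4: a=2, p=3751, q=327

3751/327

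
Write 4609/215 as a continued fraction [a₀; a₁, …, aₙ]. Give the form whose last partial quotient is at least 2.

4609 = 21·215 + 94
215 = 2·94 + 27
94 = 3·27 + 13
27 = 2·13 + 1
13 = 13·1 + 0  (stop)
So 4609/215 = [21; 2, 3, 2, 13].

[21; 2, 3, 2, 13]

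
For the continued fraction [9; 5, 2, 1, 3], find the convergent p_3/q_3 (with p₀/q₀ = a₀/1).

Using pₖ = aₖpₖ₋₁ + pₖ₋₂, qₖ = aₖqₖ₋₁ + qₖ₋₂ (with p₋₁=1, p₋₂=0, q₋₁=0, q₋₂=1):
  k=0: a=9, p=9, q=1
  k=1: a=5, p=46, q=5
  k=2: a=2, p=101, q=11
  k=3: a=1, p=147, q=16

147/16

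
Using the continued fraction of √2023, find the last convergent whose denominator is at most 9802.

√2023 = [44; 1, 43, 1, 88, …] (period length 4).
Convergents:
  p_0/q_0 = 44/1
  p_1/q_1 = 45/1
  p_2/q_2 = 1979/44
  p_3/q_3 = 2024/45
  p_4/q_4 = 180091/4004
  p_5/q_5 = 182115/4049
  p_6/q_6 = 8011036/178111
q_5 = 4049 ≤ 9802 < 178111 = q_6, so the answer is 182115/4049.

182115/4049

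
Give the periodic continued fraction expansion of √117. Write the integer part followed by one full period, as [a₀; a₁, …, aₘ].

[10; 1, 4, 2, 4, 1, 20]

a₀ = ⌊√117⌋ = 10.
With m₀=0, d₀=1 and mₖ₊₁ = dₖaₖ − mₖ, dₖ₊₁ = (n − mₖ₊₁²)/dₖ, aₖ₊₁ = ⌊(a₀+mₖ₊₁)/dₖ₊₁⌋:
  k=1: m=10, d=17, a=1
  k=2: m=7, d=4, a=4
  k=3: m=9, d=9, a=2
  k=4: m=9, d=4, a=4
  k=5: m=7, d=17, a=1
  k=6: m=10, d=1, a=20
d=1 and a=2a₀=20 at k=6, so the next step gives (m, d) = (10, 17) again — its k=1 value — and the period has length 6.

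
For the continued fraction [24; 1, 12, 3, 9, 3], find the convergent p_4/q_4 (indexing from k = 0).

Using pₖ = aₖpₖ₋₁ + pₖ₋₂, qₖ = aₖqₖ₋₁ + qₖ₋₂ (with p₋₁=1, p₋₂=0, q₋₁=0, q₋₂=1):
  k=0: a=24, p=24, q=1
  k=1: a=1, p=25, q=1
  k=2: a=12, p=324, q=13
  k=3: a=3, p=997, q=40
  k=4: a=9, p=9297, q=373

9297/373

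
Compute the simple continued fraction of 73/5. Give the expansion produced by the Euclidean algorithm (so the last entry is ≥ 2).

[14; 1, 1, 2]

73 = 14·5 + 3
5 = 1·3 + 2
3 = 1·2 + 1
2 = 2·1 + 0  (stop)
So 73/5 = [14; 1, 1, 2].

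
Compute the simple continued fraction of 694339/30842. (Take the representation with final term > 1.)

[22; 1, 1, 19, 14, 3, 18]

694339 = 22·30842 + 15815
30842 = 1·15815 + 15027
15815 = 1·15027 + 788
15027 = 19·788 + 55
788 = 14·55 + 18
55 = 3·18 + 1
18 = 18·1 + 0  (stop)
So 694339/30842 = [22; 1, 1, 19, 14, 3, 18].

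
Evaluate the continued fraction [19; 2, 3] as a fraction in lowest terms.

136/7

Fold from the inside: start with 3/1.
  2 + 1/3 = 7/3
  19 + 3/7 = 136/7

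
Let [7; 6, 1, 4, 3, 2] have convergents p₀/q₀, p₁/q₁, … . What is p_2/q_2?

50/7

Using pₖ = aₖpₖ₋₁ + pₖ₋₂, qₖ = aₖqₖ₋₁ + qₖ₋₂ (with p₋₁=1, p₋₂=0, q₋₁=0, q₋₂=1):
  k=0: a=7, p=7, q=1
  k=1: a=6, p=43, q=6
  k=2: a=1, p=50, q=7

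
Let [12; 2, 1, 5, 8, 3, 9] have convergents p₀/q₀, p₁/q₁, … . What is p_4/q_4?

1717/139

Using pₖ = aₖpₖ₋₁ + pₖ₋₂, qₖ = aₖqₖ₋₁ + qₖ₋₂ (with p₋₁=1, p₋₂=0, q₋₁=0, q₋₂=1):
  k=0: a=12, p=12, q=1
  k=1: a=2, p=25, q=2
  k=2: a=1, p=37, q=3
  k=3: a=5, p=210, q=17
  k=4: a=8, p=1717, q=139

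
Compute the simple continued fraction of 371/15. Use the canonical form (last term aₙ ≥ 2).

[24; 1, 2, 1, 3]

371 = 24×15 + 11
15 = 1×11 + 4
11 = 2×4 + 3
4 = 1×3 + 1
3 = 3×1 + 0  (stop)
So 371/15 = [24; 1, 2, 1, 3].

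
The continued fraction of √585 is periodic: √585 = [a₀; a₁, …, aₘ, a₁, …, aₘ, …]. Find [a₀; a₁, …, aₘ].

[24; 5, 2, 1, 4, 1, 2, 5, 48]

a₀ = ⌊√585⌋ = 24.
With m₀=0, d₀=1 and mₖ₊₁ = dₖaₖ − mₖ, dₖ₊₁ = (n − mₖ₊₁²)/dₖ, aₖ₊₁ = ⌊(a₀+mₖ₊₁)/dₖ₊₁⌋:
  k=1: m=24, d=9, a=5
  k=2: m=21, d=16, a=2
  k=3: m=11, d=29, a=1
  k=4: m=18, d=9, a=4
  k=5: m=18, d=29, a=1
  k=6: m=11, d=16, a=2
  k=7: m=21, d=9, a=5
  k=8: m=24, d=1, a=48
d=1 and a=2a₀=48 at k=8, so the next step gives (m, d) = (24, 9) again — its k=1 value — and the period has length 8.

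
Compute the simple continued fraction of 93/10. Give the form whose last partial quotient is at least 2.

[9; 3, 3]

93 = 9×10 + 3
10 = 3×3 + 1
3 = 3×1 + 0  (stop)
So 93/10 = [9; 3, 3].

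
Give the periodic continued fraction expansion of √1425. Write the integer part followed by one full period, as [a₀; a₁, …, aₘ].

a₀ = ⌊√1425⌋ = 37.
With m₀=0, d₀=1 and mₖ₊₁ = dₖaₖ − mₖ, dₖ₊₁ = (n − mₖ₊₁²)/dₖ, aₖ₊₁ = ⌊(a₀+mₖ₊₁)/dₖ₊₁⌋:
  k=1: m=37, d=56, a=1
  k=2: m=19, d=19, a=2
  k=3: m=19, d=56, a=1
  k=4: m=37, d=1, a=74
d=1 and a=2a₀=74 at k=4, so the next step gives (m, d) = (37, 56) again — its k=1 value — and the period has length 4.

[37; 1, 2, 1, 74]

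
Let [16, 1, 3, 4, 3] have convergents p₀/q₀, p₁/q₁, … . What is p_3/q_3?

Using pₖ = aₖpₖ₋₁ + pₖ₋₂, qₖ = aₖqₖ₋₁ + qₖ₋₂ (with p₋₁=1, p₋₂=0, q₋₁=0, q₋₂=1):
  k=0: a=16, p=16, q=1
  k=1: a=1, p=17, q=1
  k=2: a=3, p=67, q=4
  k=3: a=4, p=285, q=17

285/17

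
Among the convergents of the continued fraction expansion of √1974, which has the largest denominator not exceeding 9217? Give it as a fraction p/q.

193447/4354

√1974 = [44; 2, 3, 17, 2, 17, 3, 2, 88, …] (period length 8).
Convergents:
  p_0/q_0 = 44/1
  p_1/q_1 = 89/2
  p_2/q_2 = 311/7
  p_3/q_3 = 5376/121
  p_4/q_4 = 11063/249
  p_5/q_5 = 193447/4354
  p_6/q_6 = 591404/13311
q_5 = 4354 ≤ 9217 < 13311 = q_6, so the answer is 193447/4354.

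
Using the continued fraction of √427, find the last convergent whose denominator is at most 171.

√427 = [20; 1, 1, 1, 40, …] (period length 4).
Convergents:
  p_0/q_0 = 20/1
  p_1/q_1 = 21/1
  p_2/q_2 = 41/2
  p_3/q_3 = 62/3
  p_4/q_4 = 2521/122
  p_5/q_5 = 2583/125
  p_6/q_6 = 5104/247
q_5 = 125 ≤ 171 < 247 = q_6, so the answer is 2583/125.

2583/125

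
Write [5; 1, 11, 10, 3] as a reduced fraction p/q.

2219/375

Fold from the inside: start with 3/1.
  10 + 1/3 = 31/3
  11 + 3/31 = 344/31
  1 + 31/344 = 375/344
  5 + 344/375 = 2219/375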